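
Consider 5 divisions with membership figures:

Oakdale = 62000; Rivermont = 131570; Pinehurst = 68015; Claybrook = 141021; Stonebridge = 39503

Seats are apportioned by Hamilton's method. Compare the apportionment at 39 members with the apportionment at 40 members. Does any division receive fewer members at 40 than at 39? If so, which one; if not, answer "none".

Stonebridge

At 39 seats: Oakdale 5, Rivermont 12, Pinehurst 6, Claybrook 12, Stonebridge 4.
At 40 seats: Oakdale 6, Rivermont 12, Pinehurst 6, Claybrook 13, Stonebridge 3.
Stonebridge drops from 4 to 3.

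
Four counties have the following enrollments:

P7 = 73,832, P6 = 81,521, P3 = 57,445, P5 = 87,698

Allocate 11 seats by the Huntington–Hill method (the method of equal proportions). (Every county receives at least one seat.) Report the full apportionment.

P7: 3; P6: 3; P3: 2; P5: 3

With divisor 27729: modified quotas P7 2.663, P6 2.940, P3 2.072, P5 3.163.
Geometric-mean thresholds: P7 √(2·3)=2.449, P6 √(2·3)=2.449, P3 √(2·3)=2.449, P5 √(3·4)=3.464.
Each quota rounded against its threshold gives P7 3, P6 3, P3 2, P5 3 (total 11).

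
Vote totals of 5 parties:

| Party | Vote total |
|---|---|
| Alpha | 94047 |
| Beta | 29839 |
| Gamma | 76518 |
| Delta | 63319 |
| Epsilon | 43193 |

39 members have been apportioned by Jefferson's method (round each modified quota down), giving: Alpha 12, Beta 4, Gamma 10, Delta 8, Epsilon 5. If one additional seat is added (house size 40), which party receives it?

Priority for the next seat is population ÷ (current seats + 1).
Priorities: Alpha 7234.385, Beta 5967.800, Gamma 6956.182, Delta 7035.444, Epsilon 7198.833.
Highest priority: Alpha.

Alpha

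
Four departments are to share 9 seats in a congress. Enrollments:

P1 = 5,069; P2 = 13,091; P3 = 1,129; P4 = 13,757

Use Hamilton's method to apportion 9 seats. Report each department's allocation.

Standard divisor: 33046 ÷ 9 ≈ 3671.778.
Standard quotas: P1 1.3805, P2 3.5653, P3 0.3075, P4 3.7467.
Lower quotas: P1 1, P2 3, P3 0, P4 3 (sum 7, leaving 2 seats).
Remainders in descending order: P4 0.7467, P2 0.5653, P1 0.3805, P3 0.3075.
Largest remainders: P4, P2 receive the extra seats.

P1 1; P2 4; P3 0; P4 4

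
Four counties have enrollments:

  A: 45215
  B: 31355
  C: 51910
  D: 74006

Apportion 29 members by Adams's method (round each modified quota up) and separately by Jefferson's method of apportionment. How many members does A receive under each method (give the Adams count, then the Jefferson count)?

7 and 6

Adams: A 7, B 5, C 7, D 10.
Jefferson: A 6, B 4, C 8, D 11.
A gets 7 under Adams and 6 under Jefferson.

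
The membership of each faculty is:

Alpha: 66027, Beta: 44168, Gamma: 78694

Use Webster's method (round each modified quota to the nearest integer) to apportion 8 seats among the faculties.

Alpha: 3; Beta: 2; Gamma: 3

Standard divisor 188889/8 ≈ 23611.125; standard quotas: Alpha 2.796, Beta 1.871, Gamma 3.333.
Rounding to the nearest integer gives Alpha 3, Beta 2, Gamma 3 — total 8, matching the house size, so no adjustment is needed.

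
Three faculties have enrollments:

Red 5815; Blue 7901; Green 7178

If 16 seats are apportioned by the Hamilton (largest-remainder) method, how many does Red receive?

Standard divisor: 20894 ÷ 16 ≈ 1305.875.
Standard quotas: Red 4.4530, Blue 6.0503, Green 5.4967.
Lower quotas: Red 4, Blue 6, Green 5 (sum 15, leaving 1 seat).
Remainders in descending order: Green 0.4967, Red 0.4530, Blue 0.0503.
The surplus seat goes to Green.
Red receives 4.

4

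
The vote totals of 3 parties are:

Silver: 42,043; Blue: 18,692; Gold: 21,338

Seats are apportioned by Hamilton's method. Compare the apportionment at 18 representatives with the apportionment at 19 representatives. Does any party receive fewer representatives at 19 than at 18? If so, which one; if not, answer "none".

At 18 seats: Silver 9, Blue 4, Gold 5.
At 19 seats: Silver 10, Blue 4, Gold 5.
No party's allocation decreased.

none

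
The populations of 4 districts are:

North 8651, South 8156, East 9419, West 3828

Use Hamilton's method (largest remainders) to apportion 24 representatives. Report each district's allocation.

Standard divisor: 30054 ÷ 24 ≈ 1252.25.
Standard quotas: North 6.9084, South 6.5131, East 7.5217, West 3.0569.
Lower quotas: North 6, South 6, East 7, West 3 (sum 22, leaving 2 seats).
Remainders in descending order: North 0.9084, East 0.5217, South 0.5131, West 0.0569.
Largest remainders: North, East receive the extra seats.

North 7, South 6, East 8, West 3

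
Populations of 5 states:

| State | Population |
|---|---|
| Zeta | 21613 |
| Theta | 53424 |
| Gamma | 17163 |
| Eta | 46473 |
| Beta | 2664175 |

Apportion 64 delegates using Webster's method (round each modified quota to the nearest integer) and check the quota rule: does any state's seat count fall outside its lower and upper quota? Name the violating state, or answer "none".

Standard quotas: Zeta 0.494, Theta 1.220, Gamma 0.392, Eta 1.061, Beta 60.834.
Webster allocation: Zeta 0, Theta 1, Gamma 0, Eta 1, Beta 62.
Beta has quota 60.834 (lower 60, upper 61) but receives 62 — outside the quota interval.

Beta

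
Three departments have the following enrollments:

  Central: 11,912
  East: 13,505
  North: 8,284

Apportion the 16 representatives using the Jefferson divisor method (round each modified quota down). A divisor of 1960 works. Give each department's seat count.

Central 6; East 6; North 4

With modified divisor 1960: modified quotas Central 6.078, East 6.890, North 4.227.
Rounding down: Central 6, East 6, North 4 (total 16).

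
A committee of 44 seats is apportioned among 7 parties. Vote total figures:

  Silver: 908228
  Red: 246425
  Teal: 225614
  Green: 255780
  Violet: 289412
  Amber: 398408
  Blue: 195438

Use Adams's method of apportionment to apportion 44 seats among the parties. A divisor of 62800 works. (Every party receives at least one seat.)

Silver=15, Red=4, Teal=4, Green=5, Violet=5, Amber=7, Blue=4

With modified divisor 62800: modified quotas Silver 14.462, Red 3.924, Teal 3.593, Green 4.073, Violet 4.608, Amber 6.344, Blue 3.112.
Rounding up: Silver 15, Red 4, Teal 4, Green 5, Violet 5, Amber 7, Blue 4 (total 44).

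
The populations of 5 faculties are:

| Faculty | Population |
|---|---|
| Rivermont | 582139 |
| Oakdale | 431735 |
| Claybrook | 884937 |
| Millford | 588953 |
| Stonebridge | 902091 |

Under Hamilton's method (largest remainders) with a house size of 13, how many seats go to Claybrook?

3

Total 3389855; standard divisor 3389855/13 ≈ 260758.077.
Standard quotas: Rivermont 2.2325, Oakdale 1.6557, Claybrook 3.3937, Millford 2.2586, Stonebridge 3.4595.
Lower quotas: Rivermont 2, Oakdale 1, Claybrook 3, Millford 2, Stonebridge 3 (sum 11, leaving 2 seats).
Remainders in descending order: Oakdale 0.6557, Stonebridge 0.4595, Claybrook 0.3937, Millford 0.2586, Rivermont 0.2325.
Largest remainders: Oakdale, Stonebridge receive the extra seats.
Claybrook receives 3.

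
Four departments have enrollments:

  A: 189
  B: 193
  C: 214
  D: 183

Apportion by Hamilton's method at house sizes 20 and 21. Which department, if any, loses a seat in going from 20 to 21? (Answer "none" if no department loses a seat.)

none

At 20 seats: A 5, B 5, C 5, D 5.
At 21 seats: A 5, B 5, C 6, D 5.
No department's allocation decreased.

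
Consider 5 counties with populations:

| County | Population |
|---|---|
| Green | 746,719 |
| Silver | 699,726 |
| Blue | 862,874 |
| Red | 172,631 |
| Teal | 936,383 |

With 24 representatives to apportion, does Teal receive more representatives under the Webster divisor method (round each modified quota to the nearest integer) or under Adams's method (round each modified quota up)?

Webster: Green 5, Silver 5, Blue 6, Red 1, Teal 7.
Adams: Green 5, Silver 5, Blue 6, Red 2, Teal 6.
Teal gets 7 under Webster and 6 under Adams.

Webster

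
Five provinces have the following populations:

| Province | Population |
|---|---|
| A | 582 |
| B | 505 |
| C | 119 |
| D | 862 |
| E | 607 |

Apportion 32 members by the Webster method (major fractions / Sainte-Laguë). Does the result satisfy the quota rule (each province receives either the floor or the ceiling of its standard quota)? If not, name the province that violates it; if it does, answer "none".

Standard quotas: A 6.962, B 6.041, C 1.424, D 10.312, E 7.261.
Webster allocation: A 7, B 6, C 1, D 11, E 7.
Every allocation lies between the lower and upper quota.

none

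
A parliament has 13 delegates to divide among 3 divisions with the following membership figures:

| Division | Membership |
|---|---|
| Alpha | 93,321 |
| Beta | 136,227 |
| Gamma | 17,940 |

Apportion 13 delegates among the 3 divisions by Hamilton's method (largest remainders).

Alpha=5, Beta=7, Gamma=1

The standard divisor is 247488/13 ≈ 19037.538.
Standard quotas: Alpha 4.9019, Beta 7.1557, Gamma 0.9423.
Lower quotas: Alpha 4, Beta 7, Gamma 0 (sum 11, leaving 2 seats).
Remainders in descending order: Gamma 0.9423, Alpha 0.9019, Beta 0.1557.
The surplus seats go to Gamma, Alpha.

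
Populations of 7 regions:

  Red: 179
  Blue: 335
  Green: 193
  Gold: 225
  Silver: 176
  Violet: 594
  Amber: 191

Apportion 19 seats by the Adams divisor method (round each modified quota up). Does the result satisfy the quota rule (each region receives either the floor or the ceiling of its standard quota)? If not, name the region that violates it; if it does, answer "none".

Standard quotas: Red 1.797, Blue 3.362, Green 1.937, Gold 2.258, Silver 1.767, Violet 5.962, Amber 1.917.
Adams allocation: Red 2, Blue 3, Green 2, Gold 2, Silver 2, Violet 6, Amber 2.
Every allocation lies between the lower and upper quota.

none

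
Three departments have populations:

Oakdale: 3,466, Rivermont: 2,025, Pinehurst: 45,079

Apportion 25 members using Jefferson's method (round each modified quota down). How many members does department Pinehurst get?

23

Standard divisor 50570/25 ≈ 2022.8; standard quotas: Oakdale 1.713, Rivermont 1.001, Pinehurst 22.285.
Rounding down gives 1, 1, 22 = 24 seats, so the divisor must be adjusted.
With modified divisor 1900: modified quotas Oakdale 1.824, Rivermont 1.066, Pinehurst 23.726.
Rounding down: Oakdale 1, Rivermont 1, Pinehurst 23 (total 25).
Pinehurst receives 23.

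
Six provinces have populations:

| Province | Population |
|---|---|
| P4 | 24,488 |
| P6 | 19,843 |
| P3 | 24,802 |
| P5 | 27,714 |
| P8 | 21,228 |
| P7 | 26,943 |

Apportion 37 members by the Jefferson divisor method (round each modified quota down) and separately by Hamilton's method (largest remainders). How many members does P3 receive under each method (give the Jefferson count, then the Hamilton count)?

7 and 6

Jefferson: P4 6, P6 5, P3 7, P5 7, P8 5, P7 7.
Hamilton: P4 6, P6 5, P3 6, P5 7, P8 6, P7 7.
P3 gets 7 under Jefferson and 6 under Hamilton.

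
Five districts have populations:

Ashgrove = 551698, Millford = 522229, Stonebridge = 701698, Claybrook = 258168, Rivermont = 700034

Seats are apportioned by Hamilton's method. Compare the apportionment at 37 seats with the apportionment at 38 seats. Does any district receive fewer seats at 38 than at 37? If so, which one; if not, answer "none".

At 37 seats: Ashgrove 7, Millford 7, Stonebridge 10, Claybrook 4, Rivermont 9.
At 38 seats: Ashgrove 8, Millford 7, Stonebridge 10, Claybrook 3, Rivermont 10.
Claybrook drops from 4 to 3.

Claybrook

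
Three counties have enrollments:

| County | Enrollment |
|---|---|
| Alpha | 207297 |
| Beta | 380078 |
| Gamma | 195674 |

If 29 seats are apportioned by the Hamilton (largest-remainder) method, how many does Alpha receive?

Standard divisor: 783049 ÷ 29 ≈ 27001.69.
Standard quotas: Alpha 7.6772, Beta 14.0761, Gamma 7.2467.
Lower quotas: Alpha 7, Beta 14, Gamma 7 (sum 28, leaving 1 seat).
Remainders in descending order: Alpha 0.6772, Gamma 0.2467, Beta 0.0761.
The surplus seat goes to Alpha.
Alpha receives 8.

8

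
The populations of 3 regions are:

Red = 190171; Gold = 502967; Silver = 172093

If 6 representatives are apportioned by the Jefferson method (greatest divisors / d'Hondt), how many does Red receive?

1

Standard divisor 865231/6 ≈ 144205.167; standard quotas: Red 1.319, Gold 3.488, Silver 1.193.
Rounding down gives 1, 3, 1 = 5 seats, so the divisor must be adjusted.
With modified divisor 113200: modified quotas Red 1.680, Gold 4.443, Silver 1.520.
Rounding down: Red 1, Gold 4, Silver 1 (total 6).
Red receives 1.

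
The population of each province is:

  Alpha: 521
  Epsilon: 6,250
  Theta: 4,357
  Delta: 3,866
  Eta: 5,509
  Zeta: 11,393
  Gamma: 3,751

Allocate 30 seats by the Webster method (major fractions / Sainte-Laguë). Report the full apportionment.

Alpha=0, Epsilon=5, Theta=4, Delta=3, Eta=5, Zeta=10, Gamma=3

Standard divisor 35647/30 ≈ 1188.233; standard quotas: Alpha 0.438, Epsilon 5.260, Theta 3.667, Delta 3.254, Eta 4.636, Zeta 9.588, Gamma 3.157.
Rounding to the nearest integer gives Alpha 0, Epsilon 5, Theta 4, Delta 3, Eta 5, Zeta 10, Gamma 3 — total 30, matching the house size, so no adjustment is needed.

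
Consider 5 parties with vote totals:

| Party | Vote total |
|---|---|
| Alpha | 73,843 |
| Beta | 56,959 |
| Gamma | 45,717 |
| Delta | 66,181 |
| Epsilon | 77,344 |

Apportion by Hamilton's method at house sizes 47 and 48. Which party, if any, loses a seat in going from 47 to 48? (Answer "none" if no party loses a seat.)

At 47 seats: Alpha 11, Beta 8, Gamma 7, Delta 10, Epsilon 11.
At 48 seats: Alpha 11, Beta 8, Gamma 7, Delta 10, Epsilon 12.
No party's allocation decreased.

none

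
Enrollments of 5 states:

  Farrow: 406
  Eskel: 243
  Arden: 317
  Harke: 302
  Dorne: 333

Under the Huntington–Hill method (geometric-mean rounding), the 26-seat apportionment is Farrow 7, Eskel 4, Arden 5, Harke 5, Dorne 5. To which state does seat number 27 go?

Priority for the next seat is population ÷ (√(s·(s+1))).
Priorities: Farrow 54.254, Eskel 54.336, Arden 57.876, Harke 55.137, Dorne 60.797.
Highest priority: Dorne.

Dorne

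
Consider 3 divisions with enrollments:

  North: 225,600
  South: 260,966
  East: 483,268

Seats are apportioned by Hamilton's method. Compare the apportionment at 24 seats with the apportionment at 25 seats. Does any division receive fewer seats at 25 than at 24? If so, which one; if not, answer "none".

none

At 24 seats: North 6, South 6, East 12.
At 25 seats: North 6, South 7, East 12.
No division's allocation decreased.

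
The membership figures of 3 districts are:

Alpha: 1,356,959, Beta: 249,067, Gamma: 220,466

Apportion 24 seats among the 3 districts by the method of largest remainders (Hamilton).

Alpha 18, Beta 3, Gamma 3

Standard divisor: 1826492 ÷ 24 ≈ 76103.833.
Standard quotas: Alpha 17.8304, Beta 3.2727, Gamma 2.8969.
Lower quotas: Alpha 17, Beta 3, Gamma 2 (sum 22, leaving 2 seats).
Remainders in descending order: Gamma 0.8969, Alpha 0.8304, Beta 0.2727.
The surplus seats go to Gamma, Alpha.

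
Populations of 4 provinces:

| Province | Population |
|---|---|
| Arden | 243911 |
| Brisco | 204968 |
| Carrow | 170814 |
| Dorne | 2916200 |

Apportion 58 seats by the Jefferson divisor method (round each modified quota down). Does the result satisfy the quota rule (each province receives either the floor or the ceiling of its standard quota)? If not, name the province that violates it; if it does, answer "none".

Dorne

Standard quotas: Arden 4.001, Brisco 3.362, Carrow 2.802, Dorne 47.835.
Jefferson allocation: Arden 4, Brisco 3, Carrow 2, Dorne 49.
Dorne has quota 47.835 (lower 47, upper 48) but receives 49 — outside the quota interval.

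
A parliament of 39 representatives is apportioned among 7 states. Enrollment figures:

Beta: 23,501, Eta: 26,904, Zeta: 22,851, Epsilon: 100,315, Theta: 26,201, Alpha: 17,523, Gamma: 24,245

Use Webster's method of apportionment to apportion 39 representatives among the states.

Standard divisor 241540/39 ≈ 6193.333; standard quotas: Beta 3.795, Eta 4.344, Zeta 3.690, Epsilon 16.197, Theta 4.231, Alpha 2.829, Gamma 3.915.
Rounding to the nearest integer gives Beta 4, Eta 4, Zeta 4, Epsilon 16, Theta 4, Alpha 3, Gamma 4 — total 39, matching the house size, so no adjustment is needed.

Beta=4, Eta=4, Zeta=4, Epsilon=16, Theta=4, Alpha=3, Gamma=4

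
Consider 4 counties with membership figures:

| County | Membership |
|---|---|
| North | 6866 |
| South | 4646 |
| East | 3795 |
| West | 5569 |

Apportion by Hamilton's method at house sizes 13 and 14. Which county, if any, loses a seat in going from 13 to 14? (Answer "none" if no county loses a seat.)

At 13 seats: North 4, South 3, East 2, West 4.
At 14 seats: North 5, South 3, East 2, West 4.
No county's allocation decreased.

none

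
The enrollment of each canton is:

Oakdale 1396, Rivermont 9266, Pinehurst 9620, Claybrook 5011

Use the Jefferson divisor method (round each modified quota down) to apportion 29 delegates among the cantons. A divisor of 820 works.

With modified divisor 820: modified quotas Oakdale 1.702, Rivermont 11.300, Pinehurst 11.732, Claybrook 6.111.
Rounding down: Oakdale 1, Rivermont 11, Pinehurst 11, Claybrook 6 (total 29).

Oakdale 1, Rivermont 11, Pinehurst 11, Claybrook 6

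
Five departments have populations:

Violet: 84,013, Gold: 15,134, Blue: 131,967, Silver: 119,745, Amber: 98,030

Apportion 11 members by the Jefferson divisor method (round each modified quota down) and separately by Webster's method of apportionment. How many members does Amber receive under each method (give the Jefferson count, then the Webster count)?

Jefferson: Violet 2, Gold 0, Blue 4, Silver 3, Amber 2.
Webster: Violet 2, Gold 0, Blue 3, Silver 3, Amber 3.
Amber gets 2 under Jefferson and 3 under Webster.

2 and 3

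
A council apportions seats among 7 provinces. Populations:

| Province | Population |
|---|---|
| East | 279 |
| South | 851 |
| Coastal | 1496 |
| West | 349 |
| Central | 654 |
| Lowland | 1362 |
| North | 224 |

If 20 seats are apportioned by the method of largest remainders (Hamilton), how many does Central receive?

3

Standard divisor: 5215 ÷ 20 ≈ 260.75.
Standard quotas: East 1.070, South 3.264, Coastal 5.737, West 1.338, Central 2.508, Lowland 5.223, North 0.859.
Lower quotas: East 1, South 3, Coastal 5, West 1, Central 2, Lowland 5, North 0 (sum 17, leaving 3 seats).
Remainders in descending order: North 0.859, Coastal 0.737, Central 0.508, West 0.338, South 0.264, Lowland 0.223, East 0.070.
Largest remainders: North, Coastal, Central receive the extra seats.
Central receives 3.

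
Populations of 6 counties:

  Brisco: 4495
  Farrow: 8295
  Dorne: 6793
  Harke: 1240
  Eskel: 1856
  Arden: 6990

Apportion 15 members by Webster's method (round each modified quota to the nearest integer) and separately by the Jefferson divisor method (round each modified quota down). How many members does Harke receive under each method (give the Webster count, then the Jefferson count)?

Webster: Brisco 2, Farrow 4, Dorne 3, Harke 1, Eskel 1, Arden 4.
Jefferson: Brisco 2, Farrow 4, Dorne 4, Harke 0, Eskel 1, Arden 4.
Harke gets 1 under Webster and 0 under Jefferson.

1 and 0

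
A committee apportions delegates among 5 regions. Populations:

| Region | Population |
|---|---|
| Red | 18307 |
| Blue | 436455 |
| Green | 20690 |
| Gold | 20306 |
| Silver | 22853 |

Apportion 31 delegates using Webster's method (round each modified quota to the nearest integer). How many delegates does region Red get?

1

Standard divisor 518611/31 ≈ 16729.387; standard quotas: Red 1.094, Blue 26.089, Green 1.237, Gold 1.214, Silver 1.366.
Rounding to the nearest integer gives 1, 26, 1, 1, 1 = 30 seats, so the divisor must be adjusted.
With modified divisor 16200: modified quotas Red 1.130, Blue 26.942, Green 1.277, Gold 1.253, Silver 1.411.
Rounding to the nearest integer: Red 1, Blue 27, Green 1, Gold 1, Silver 1 (total 31).
Red receives 1.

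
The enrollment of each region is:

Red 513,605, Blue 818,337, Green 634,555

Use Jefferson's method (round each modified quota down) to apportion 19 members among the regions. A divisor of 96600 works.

With modified divisor 96600: modified quotas Red 5.317, Blue 8.471, Green 6.569.
Rounding down: Red 5, Blue 8, Green 6 (total 19).

Red=5; Blue=8; Green=6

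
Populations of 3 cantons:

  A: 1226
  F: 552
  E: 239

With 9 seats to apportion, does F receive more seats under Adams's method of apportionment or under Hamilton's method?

Adams

Adams: A 5, F 3, E 1.
Hamilton: A 6, F 2, E 1.
F gets 3 under Adams and 2 under Hamilton.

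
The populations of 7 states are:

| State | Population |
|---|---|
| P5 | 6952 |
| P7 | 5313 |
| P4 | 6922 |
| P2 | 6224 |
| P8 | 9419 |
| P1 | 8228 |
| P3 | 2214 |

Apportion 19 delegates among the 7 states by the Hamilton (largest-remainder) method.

P5=3; P7=2; P4=3; P2=3; P8=4; P1=3; P3=1

The standard divisor is 45272/19 ≈ 2382.737.
Standard quotas: P5 2.9177, P7 2.2298, P4 2.9051, P2 2.6121, P8 3.9530, P1 3.4532, P3 0.9292.
Lower quotas: P5 2, P7 2, P4 2, P2 2, P8 3, P1 3, P3 0 (sum 14, leaving 5 seats).
Remainders in descending order: P8 0.9530, P3 0.9292, P5 0.9177, P4 0.9051, P2 0.6121, P1 0.4532, P7 0.2298.
Largest remainders: P8, P3, P5, P4, P2 receive the extra seats.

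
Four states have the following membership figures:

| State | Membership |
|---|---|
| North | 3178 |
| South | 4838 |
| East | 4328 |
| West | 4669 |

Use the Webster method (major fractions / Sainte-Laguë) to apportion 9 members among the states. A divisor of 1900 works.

With modified divisor 1900: modified quotas North 1.673, South 2.546, East 2.278, West 2.457.
Rounding to the nearest integer: North 2, South 3, East 2, West 2 (total 9).

North 2, South 3, East 2, West 2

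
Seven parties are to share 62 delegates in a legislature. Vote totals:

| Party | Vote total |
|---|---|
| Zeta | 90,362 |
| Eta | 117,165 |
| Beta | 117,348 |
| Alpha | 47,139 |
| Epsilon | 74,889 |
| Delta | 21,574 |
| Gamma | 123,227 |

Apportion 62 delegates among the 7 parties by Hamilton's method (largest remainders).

Total 591704; standard divisor 591704/62 ≈ 9543.613.
Standard quotas: Zeta 9.4683, Eta 12.2768, Beta 12.2960, Alpha 4.9393, Epsilon 7.8470, Delta 2.2606, Gamma 12.9120.
Lower quotas: Zeta 9, Eta 12, Beta 12, Alpha 4, Epsilon 7, Delta 2, Gamma 12 (sum 58, leaving 4 seats).
Remainders in descending order: Alpha 0.9393, Gamma 0.9120, Epsilon 0.8470, Zeta 0.4683, Beta 0.2960, Eta 0.2768, Delta 0.2606.
Largest remainders: Alpha, Gamma, Epsilon, Zeta receive the extra seats.

Zeta 10, Eta 12, Beta 12, Alpha 5, Epsilon 8, Delta 2, Gamma 13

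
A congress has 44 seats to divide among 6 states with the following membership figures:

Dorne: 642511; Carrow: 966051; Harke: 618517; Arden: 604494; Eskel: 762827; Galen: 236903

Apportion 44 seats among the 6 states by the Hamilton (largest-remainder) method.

Dorne 7, Carrow 11, Harke 7, Arden 7, Eskel 9, Galen 3

Standard divisor: 3831303 ÷ 44 ≈ 87075.068.
Standard quotas: Dorne 7.3788, Carrow 11.0945, Harke 7.1033, Arden 6.9422, Eskel 8.7606, Galen 2.7207.
Lower quotas: Dorne 7, Carrow 11, Harke 7, Arden 6, Eskel 8, Galen 2 (sum 41, leaving 3 seats).
Remainders in descending order: Arden 0.9422, Eskel 0.7606, Galen 0.7207, Dorne 0.3788, Harke 0.1033, Carrow 0.0945.
Largest remainders: Arden, Eskel, Galen receive the extra seats.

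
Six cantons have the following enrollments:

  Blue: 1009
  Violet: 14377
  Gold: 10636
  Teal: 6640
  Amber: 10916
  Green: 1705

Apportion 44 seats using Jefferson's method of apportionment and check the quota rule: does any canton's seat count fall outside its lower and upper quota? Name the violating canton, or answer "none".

Standard quotas: Blue 0.980, Violet 13.970, Gold 10.335, Teal 6.452, Amber 10.607, Green 1.657.
Jefferson allocation: Blue 1, Violet 14, Gold 11, Teal 6, Amber 11, Green 1.
Every allocation lies between the lower and upper quota.

none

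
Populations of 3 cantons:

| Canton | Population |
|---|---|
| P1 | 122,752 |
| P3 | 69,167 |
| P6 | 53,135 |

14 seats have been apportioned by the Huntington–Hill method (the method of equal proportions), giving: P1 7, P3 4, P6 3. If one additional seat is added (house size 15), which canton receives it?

P1

Priority for the next seat is population ÷ (√(s·(s+1))).
Priorities: P1 16403.426, P3 15466.211, P6 15338.753.
Highest priority: P1.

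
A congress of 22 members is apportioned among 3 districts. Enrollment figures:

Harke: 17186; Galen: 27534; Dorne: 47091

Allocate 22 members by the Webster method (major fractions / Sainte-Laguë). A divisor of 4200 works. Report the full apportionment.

Harke 4; Galen 7; Dorne 11

With modified divisor 4200: modified quotas Harke 4.092, Galen 6.556, Dorne 11.212.
Rounding to the nearest integer: Harke 4, Galen 7, Dorne 11 (total 22).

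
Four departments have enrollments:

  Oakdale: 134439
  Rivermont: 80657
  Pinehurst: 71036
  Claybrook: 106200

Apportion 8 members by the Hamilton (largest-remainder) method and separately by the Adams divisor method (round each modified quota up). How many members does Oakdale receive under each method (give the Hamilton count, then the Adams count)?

Hamilton: Oakdale 3, Rivermont 2, Pinehurst 1, Claybrook 2.
Adams: Oakdale 2, Rivermont 2, Pinehurst 2, Claybrook 2.
Oakdale gets 3 under Hamilton and 2 under Adams.

3 and 2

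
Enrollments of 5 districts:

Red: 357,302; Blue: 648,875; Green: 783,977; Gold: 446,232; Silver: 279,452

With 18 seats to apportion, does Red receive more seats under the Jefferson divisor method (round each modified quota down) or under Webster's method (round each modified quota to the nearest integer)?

Webster

Jefferson: Red 2, Blue 5, Green 6, Gold 3, Silver 2.
Webster: Red 3, Blue 5, Green 5, Gold 3, Silver 2.
Red gets 2 under Jefferson and 3 under Webster.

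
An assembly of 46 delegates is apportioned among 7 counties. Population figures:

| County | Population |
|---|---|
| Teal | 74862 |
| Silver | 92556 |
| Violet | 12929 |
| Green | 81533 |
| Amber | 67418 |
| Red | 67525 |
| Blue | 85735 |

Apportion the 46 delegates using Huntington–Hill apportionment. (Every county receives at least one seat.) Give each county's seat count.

With divisor 10411: modified quotas Teal 7.191, Silver 8.890, Violet 1.242, Green 7.831, Amber 6.476, Red 6.486, Blue 8.235.
Geometric-mean thresholds: Teal √(7·8)=7.483, Silver √(8·9)=8.485, Violet √(1·2)=1.414, Green √(7·8)=7.483, Amber √(6·7)=6.481, Red √(6·7)=6.481, Blue √(8·9)=8.485.
Each quota rounded against its threshold gives Teal 7, Silver 9, Violet 1, Green 8, Amber 6, Red 7, Blue 8 (total 46).

Teal 7; Silver 9; Violet 1; Green 8; Amber 6; Red 7; Blue 8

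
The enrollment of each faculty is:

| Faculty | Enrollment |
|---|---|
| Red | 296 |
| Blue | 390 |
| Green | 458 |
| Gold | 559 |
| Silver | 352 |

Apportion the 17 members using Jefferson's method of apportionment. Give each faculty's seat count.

Standard divisor 2055/17 ≈ 120.882; standard quotas: Red 2.449, Blue 3.226, Green 3.789, Gold 4.624, Silver 2.912.
Rounding down gives 2, 3, 3, 4, 2 = 14 seats, so the divisor must be adjusted.
With modified divisor 100: modified quotas Red 2.960, Blue 3.900, Green 4.580, Gold 5.590, Silver 3.520.
Rounding down: Red 2, Blue 3, Green 4, Gold 5, Silver 3 (total 17).

Red: 2, Blue: 3, Green: 4, Gold: 5, Silver: 3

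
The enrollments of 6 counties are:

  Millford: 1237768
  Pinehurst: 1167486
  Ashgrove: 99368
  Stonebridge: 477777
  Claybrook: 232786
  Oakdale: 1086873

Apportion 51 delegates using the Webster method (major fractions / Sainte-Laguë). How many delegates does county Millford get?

14

Standard divisor 4302058/51 ≈ 84354.078; standard quotas: Millford 14.673, Pinehurst 13.840, Ashgrove 1.178, Stonebridge 5.664, Claybrook 2.760, Oakdale 12.885.
Rounding to the nearest integer gives 15, 14, 1, 6, 3, 13 = 52 seats, so the divisor must be adjusted.
With modified divisor 85900: modified quotas Millford 14.409, Pinehurst 13.591, Ashgrove 1.157, Stonebridge 5.562, Claybrook 2.710, Oakdale 12.653.
Rounding to the nearest integer: Millford 14, Pinehurst 14, Ashgrove 1, Stonebridge 6, Claybrook 3, Oakdale 13 (total 51).
Millford receives 14.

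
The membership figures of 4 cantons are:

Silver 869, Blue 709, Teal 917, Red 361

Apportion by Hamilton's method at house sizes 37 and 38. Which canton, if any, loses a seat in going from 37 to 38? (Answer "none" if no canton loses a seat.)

At 37 seats: Silver 11, Blue 9, Teal 12, Red 5.
At 38 seats: Silver 12, Blue 9, Teal 12, Red 5.
No canton's allocation decreased.

none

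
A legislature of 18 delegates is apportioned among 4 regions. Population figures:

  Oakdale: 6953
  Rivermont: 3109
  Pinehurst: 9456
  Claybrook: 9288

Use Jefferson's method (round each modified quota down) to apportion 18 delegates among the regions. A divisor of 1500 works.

With modified divisor 1500: modified quotas Oakdale 4.635, Rivermont 2.073, Pinehurst 6.304, Claybrook 6.192.
Rounding down: Oakdale 4, Rivermont 2, Pinehurst 6, Claybrook 6 (total 18).

Oakdale=4, Rivermont=2, Pinehurst=6, Claybrook=6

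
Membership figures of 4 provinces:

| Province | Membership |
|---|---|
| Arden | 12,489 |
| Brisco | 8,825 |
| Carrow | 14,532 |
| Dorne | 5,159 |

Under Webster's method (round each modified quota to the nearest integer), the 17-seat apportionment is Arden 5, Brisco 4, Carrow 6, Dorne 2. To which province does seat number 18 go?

Arden

Priority for the next seat is population ÷ (current seats + 0.5).
Priorities: Arden 2270.727, Brisco 1961.111, Carrow 2235.692, Dorne 2063.600.
Highest priority: Arden.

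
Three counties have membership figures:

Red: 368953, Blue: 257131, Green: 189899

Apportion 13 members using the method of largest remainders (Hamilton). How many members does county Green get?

3

Total 815983; standard divisor 815983/13 ≈ 62767.923.
Standard quotas: Red 5.8781, Blue 4.0965, Green 3.0254.
Lower quotas: Red 5, Blue 4, Green 3 (sum 12, leaving 1 seat).
Remainders in descending order: Red 0.8781, Blue 0.0965, Green 0.0254.
Largest remainder: Red receives the extra seat.
Green receives 3.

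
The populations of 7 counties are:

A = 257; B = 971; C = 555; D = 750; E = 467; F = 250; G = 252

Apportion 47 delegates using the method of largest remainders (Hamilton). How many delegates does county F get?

Standard divisor: 3502 ÷ 47 ≈ 74.511.
Standard quotas: A 3.449, B 13.032, C 7.449, D 10.066, E 6.268, F 3.355, G 3.382.
Lower quotas: A 3, B 13, C 7, D 10, E 6, F 3, G 3 (sum 45, leaving 2 seats).
Remainders in descending order: A 0.449, C 0.449, G 0.382, F 0.355, E 0.268, D 0.066, B 0.032.
The surplus seats go to A, C.
F receives 3.

3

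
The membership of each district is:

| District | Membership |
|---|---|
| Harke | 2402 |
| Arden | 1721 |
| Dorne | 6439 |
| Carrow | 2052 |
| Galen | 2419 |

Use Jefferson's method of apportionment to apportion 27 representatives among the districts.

Standard divisor 15033/27 ≈ 556.778; standard quotas: Harke 4.314, Arden 3.091, Dorne 11.565, Carrow 3.685, Galen 4.345.
Rounding down gives 4, 3, 11, 3, 4 = 25 seats, so the divisor must be adjusted.
With modified divisor 500: modified quotas Harke 4.804, Arden 3.442, Dorne 12.878, Carrow 4.104, Galen 4.838.
Rounding down: Harke 4, Arden 3, Dorne 12, Carrow 4, Galen 4 (total 27).

Harke=4; Arden=3; Dorne=12; Carrow=4; Galen=4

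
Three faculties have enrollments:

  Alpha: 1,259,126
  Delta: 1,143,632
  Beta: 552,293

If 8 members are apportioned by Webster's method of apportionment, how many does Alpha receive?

Standard divisor 2955051/8 ≈ 369381.375; standard quotas: Alpha 3.409, Delta 3.096, Beta 1.495.
Rounding to the nearest integer gives 3, 3, 1 = 7 seats, so the divisor must be adjusted.
With modified divisor 362284: modified quotas Alpha 3.476, Delta 3.157, Beta 1.524.
Rounding to the nearest integer: Alpha 3, Delta 3, Beta 2 (total 8).
Alpha receives 3.

3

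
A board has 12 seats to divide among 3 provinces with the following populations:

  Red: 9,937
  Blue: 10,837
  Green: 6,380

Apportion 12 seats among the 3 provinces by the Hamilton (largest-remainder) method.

Red 4, Blue 5, Green 3

The standard divisor is 27154/12 ≈ 2262.833.
Standard quotas: Red 4.3914, Blue 4.7891, Green 2.8195.
Lower quotas: Red 4, Blue 4, Green 2 (sum 10, leaving 2 seats).
Remainders in descending order: Green 0.8195, Blue 0.7891, Red 0.3914.
The surplus seats go to Green, Blue.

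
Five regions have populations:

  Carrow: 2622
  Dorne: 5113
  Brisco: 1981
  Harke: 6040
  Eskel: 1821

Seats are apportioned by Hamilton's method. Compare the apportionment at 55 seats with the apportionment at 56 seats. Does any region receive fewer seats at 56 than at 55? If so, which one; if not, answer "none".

At 55 seats: Carrow 8, Dorne 16, Brisco 6, Harke 19, Eskel 6.
At 56 seats: Carrow 9, Dorne 16, Brisco 6, Harke 19, Eskel 6.
No region's allocation decreased.

none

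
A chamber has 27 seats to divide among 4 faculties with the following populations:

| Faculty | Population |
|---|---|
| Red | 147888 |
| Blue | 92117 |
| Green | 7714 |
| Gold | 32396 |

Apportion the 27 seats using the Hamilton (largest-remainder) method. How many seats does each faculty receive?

Red=14, Blue=9, Green=1, Gold=3

The standard divisor is 280115/27 ≈ 10374.63.
Standard quotas: Red 14.2548, Blue 8.8791, Green 0.7435, Gold 3.1226.
Lower quotas: Red 14, Blue 8, Green 0, Gold 3 (sum 25, leaving 2 seats).
Remainders in descending order: Blue 0.8791, Green 0.7435, Red 0.2548, Gold 0.1226.
The surplus seats go to Blue, Green.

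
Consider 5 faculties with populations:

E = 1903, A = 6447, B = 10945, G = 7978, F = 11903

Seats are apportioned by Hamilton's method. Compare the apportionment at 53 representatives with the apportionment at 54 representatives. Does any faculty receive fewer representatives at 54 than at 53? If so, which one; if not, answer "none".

none

At 53 seats: E 2, A 9, B 15, G 11, F 16.
At 54 seats: E 3, A 9, B 15, G 11, F 16.
No faculty's allocation decreased.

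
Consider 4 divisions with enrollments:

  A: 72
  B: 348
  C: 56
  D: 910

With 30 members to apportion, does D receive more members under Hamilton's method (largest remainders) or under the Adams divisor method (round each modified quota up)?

Hamilton

Hamilton: A 2, B 7, C 1, D 20.
Adams: A 2, B 7, C 2, D 19.
D gets 20 under Hamilton and 19 under Adams.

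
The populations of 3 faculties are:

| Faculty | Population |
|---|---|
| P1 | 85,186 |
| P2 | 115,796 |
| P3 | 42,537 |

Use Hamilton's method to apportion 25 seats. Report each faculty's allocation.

The standard divisor is 243519/25 ≈ 9740.76.
Standard quotas: P1 8.7453, P2 11.8878, P3 4.3669.
Lower quotas: P1 8, P2 11, P3 4 (sum 23, leaving 2 seats).
Remainders in descending order: P2 0.8878, P1 0.7453, P3 0.3669.
The surplus seats go to P2, P1.

P1=9, P2=12, P3=4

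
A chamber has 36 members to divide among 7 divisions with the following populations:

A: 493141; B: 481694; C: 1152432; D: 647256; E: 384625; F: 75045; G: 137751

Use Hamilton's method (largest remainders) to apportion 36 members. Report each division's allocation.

Standard divisor: 3371944 ÷ 36 ≈ 93665.111.
Standard quotas: A 5.2649, B 5.1427, C 12.3037, D 6.9103, E 4.1064, F 0.8012, G 1.4707.
Lower quotas: A 5, B 5, C 12, D 6, E 4, F 0, G 1 (sum 33, leaving 3 seats).
Remainders in descending order: D 0.9103, F 0.8012, G 0.4707, C 0.3037, A 0.2649, B 0.1427, E 0.1064.
Largest remainders: D, F, G receive the extra seats.

A=5, B=5, C=12, D=7, E=4, F=1, G=2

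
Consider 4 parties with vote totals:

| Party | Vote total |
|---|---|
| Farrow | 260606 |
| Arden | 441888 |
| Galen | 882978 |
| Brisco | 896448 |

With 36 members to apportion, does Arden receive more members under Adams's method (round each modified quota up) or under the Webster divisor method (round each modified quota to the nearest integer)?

Adams: Farrow 4, Arden 7, Galen 12, Brisco 13.
Webster: Farrow 4, Arden 6, Galen 13, Brisco 13.
Arden gets 7 under Adams and 6 under Webster.

Adams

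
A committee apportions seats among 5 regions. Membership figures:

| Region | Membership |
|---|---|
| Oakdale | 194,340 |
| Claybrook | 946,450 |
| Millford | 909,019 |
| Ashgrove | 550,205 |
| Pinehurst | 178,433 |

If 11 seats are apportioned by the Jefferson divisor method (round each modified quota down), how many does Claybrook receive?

4

Standard divisor 2778447/11 ≈ 252586.091; standard quotas: Oakdale 0.769, Claybrook 3.747, Millford 3.599, Ashgrove 2.178, Pinehurst 0.706.
Rounding down gives 0, 3, 3, 2, 0 = 8 seats, so the divisor must be adjusted.
With modified divisor 190300: modified quotas Oakdale 1.021, Claybrook 4.973, Millford 4.777, Ashgrove 2.891, Pinehurst 0.938.
Rounding down: Oakdale 1, Claybrook 4, Millford 4, Ashgrove 2, Pinehurst 0 (total 11).
Claybrook receives 4.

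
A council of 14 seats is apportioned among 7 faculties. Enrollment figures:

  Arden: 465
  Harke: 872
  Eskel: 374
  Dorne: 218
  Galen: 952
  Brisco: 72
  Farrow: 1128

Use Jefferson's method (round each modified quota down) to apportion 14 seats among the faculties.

Standard divisor 4081/14 ≈ 291.5; standard quotas: Arden 1.595, Harke 2.991, Eskel 1.283, Dorne 0.748, Galen 3.266, Brisco 0.247, Farrow 3.870.
Rounding down gives 1, 2, 1, 0, 3, 0, 3 = 10 seats, so the divisor must be adjusted.
With modified divisor 230: modified quotas Arden 2.022, Harke 3.791, Eskel 1.626, Dorne 0.948, Galen 4.139, Brisco 0.313, Farrow 4.904.
Rounding down: Arden 2, Harke 3, Eskel 1, Dorne 0, Galen 4, Brisco 0, Farrow 4 (total 14).

Arden=2, Harke=3, Eskel=1, Dorne=0, Galen=4, Brisco=0, Farrow=4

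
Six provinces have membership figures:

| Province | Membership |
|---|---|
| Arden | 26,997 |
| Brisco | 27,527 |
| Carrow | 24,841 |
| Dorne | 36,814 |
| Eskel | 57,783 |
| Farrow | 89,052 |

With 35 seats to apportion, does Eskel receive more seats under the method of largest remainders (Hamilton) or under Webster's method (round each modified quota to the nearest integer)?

Hamilton: Arden 3, Brisco 4, Carrow 3, Dorne 5, Eskel 8, Farrow 12.
Webster: Arden 4, Brisco 4, Carrow 3, Dorne 5, Eskel 7, Farrow 12.
Eskel gets 8 under Hamilton and 7 under Webster.

Hamilton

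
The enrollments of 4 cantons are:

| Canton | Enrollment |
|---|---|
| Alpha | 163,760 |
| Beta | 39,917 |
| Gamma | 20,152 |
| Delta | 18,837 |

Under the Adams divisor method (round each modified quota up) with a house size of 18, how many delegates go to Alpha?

11

Standard divisor 242666/18 ≈ 13481.444; standard quotas: Alpha 12.147, Beta 2.961, Gamma 1.495, Delta 1.397.
Rounding up gives 13, 3, 2, 2 = 20 seats, so the divisor must be adjusted.
With modified divisor 15600: modified quotas Alpha 10.497, Beta 2.559, Gamma 1.292, Delta 1.208.
Rounding up: Alpha 11, Beta 3, Gamma 2, Delta 2 (total 18).
Alpha receives 11.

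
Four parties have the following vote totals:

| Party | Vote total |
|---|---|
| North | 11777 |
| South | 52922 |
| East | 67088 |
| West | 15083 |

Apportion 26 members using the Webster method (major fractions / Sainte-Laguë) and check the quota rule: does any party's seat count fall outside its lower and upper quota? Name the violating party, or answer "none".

none

Standard quotas: North 2.085, South 9.369, East 11.876, West 2.670.
Webster allocation: North 2, South 9, East 12, West 3.
Every allocation lies between the lower and upper quota.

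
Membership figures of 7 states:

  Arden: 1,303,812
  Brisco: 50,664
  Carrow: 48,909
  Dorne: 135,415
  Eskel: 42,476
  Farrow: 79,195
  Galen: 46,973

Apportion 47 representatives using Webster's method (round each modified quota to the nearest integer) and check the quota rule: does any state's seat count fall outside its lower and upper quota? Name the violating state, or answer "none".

Arden

Standard quotas: Arden 35.889, Brisco 1.395, Carrow 1.346, Dorne 3.728, Eskel 1.169, Farrow 2.180, Galen 1.293.
Webster allocation: Arden 37, Brisco 1, Carrow 1, Dorne 4, Eskel 1, Farrow 2, Galen 1.
Arden has quota 35.889 (lower 35, upper 36) but receives 37 — outside the quota interval.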